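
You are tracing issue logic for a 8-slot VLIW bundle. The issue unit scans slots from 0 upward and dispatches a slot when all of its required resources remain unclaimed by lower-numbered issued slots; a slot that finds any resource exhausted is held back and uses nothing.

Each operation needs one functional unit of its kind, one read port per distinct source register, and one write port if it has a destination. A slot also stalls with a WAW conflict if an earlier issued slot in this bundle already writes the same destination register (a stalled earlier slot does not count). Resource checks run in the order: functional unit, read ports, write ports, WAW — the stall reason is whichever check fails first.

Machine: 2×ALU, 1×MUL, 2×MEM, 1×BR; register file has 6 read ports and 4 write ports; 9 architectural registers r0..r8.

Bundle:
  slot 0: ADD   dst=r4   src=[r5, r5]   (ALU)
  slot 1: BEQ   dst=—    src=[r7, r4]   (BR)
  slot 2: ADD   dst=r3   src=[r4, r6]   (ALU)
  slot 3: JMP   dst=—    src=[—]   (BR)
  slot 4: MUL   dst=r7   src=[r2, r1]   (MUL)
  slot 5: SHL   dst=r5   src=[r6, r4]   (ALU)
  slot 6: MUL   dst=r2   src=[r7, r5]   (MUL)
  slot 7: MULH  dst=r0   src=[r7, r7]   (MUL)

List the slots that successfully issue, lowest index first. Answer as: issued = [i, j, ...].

issued = [0, 1, 2, 7]

slot 0 (ALU): ISSUE — free A1,Mu1,Ld2,B1 rp5 wp3
slot 1 (BR): ISSUE — free A1,Mu1,Ld2,B0 rp3 wp3
slot 2 (ALU): ISSUE — free A0,Mu1,Ld2,B0 rp1 wp2
slot 3 (BR): stall FU — free A0,Mu1,Ld2,B0 rp1 wp2
slot 4 (MUL): stall RD_PORT — free A0,Mu1,Ld2,B0 rp1 wp2
slot 5 (ALU): stall FU — free A0,Mu1,Ld2,B0 rp1 wp2
slot 6 (MUL): stall RD_PORT — free A0,Mu1,Ld2,B0 rp1 wp2
slot 7 (MUL): ISSUE — free A0,Mu0,Ld2,B0 rp0 wp1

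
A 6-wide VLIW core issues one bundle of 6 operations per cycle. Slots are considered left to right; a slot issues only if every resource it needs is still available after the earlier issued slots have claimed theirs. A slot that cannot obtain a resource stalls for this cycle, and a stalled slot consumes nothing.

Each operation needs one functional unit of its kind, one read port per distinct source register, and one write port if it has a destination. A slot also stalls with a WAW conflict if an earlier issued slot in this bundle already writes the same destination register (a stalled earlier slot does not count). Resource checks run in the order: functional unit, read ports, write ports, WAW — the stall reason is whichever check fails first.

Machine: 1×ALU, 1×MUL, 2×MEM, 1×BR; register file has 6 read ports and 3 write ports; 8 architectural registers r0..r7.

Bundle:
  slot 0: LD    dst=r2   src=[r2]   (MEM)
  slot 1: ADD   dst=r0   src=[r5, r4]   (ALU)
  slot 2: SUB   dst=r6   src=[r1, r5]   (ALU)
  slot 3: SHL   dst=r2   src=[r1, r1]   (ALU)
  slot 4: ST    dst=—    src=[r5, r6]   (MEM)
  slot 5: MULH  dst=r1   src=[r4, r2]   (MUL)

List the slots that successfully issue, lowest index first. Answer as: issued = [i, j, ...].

#0 MEM src=r2 dispatched  <A:1 Mu:1 Ld:1 B:1 rd:5 wr:2>
#1 ALU src=r5,r4 dispatched  <A:0 Mu:1 Ld:1 B:1 rd:3 wr:1>
#2 ALU src=r1,r5 held:FU  <A:0 Mu:1 Ld:1 B:1 rd:3 wr:1>
#3 ALU src=r1,r1 held:FU  <A:0 Mu:1 Ld:1 B:1 rd:3 wr:1>
#4 MEM src=r5,r6 dispatched  <A:0 Mu:1 Ld:0 B:1 rd:1 wr:1>
#5 MUL src=r4,r2 held:RD_PORT  <A:0 Mu:1 Ld:0 B:1 rd:1 wr:1>

issued = [0, 1, 4]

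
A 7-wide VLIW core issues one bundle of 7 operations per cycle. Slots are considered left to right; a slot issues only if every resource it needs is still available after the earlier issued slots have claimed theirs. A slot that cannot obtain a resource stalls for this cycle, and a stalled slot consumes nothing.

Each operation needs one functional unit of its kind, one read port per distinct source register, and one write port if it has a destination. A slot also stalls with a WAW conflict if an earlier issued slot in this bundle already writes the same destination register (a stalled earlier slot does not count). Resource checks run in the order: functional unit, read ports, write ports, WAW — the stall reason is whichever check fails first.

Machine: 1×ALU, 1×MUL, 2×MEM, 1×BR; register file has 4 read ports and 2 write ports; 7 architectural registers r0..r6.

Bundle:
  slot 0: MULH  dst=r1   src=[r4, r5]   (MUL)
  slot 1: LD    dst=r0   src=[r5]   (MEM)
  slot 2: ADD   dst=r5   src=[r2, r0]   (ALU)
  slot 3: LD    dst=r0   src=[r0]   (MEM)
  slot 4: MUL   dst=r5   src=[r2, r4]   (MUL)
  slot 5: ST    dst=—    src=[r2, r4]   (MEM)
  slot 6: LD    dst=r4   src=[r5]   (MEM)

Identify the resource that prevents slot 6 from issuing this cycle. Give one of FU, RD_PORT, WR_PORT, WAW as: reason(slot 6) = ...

reason(slot 6) = WR_PORT

(0) want 1×MUL +2rd +1wr — yes → AL1|MU0|ME2|BR1|rd2|wr1
(1) want 1×MEM +1rd +1wr — yes → AL1|MU0|ME1|BR1|rd1|wr0
(2) want 1×ALU +2rd +1wr — RD_PORT → AL1|MU0|ME1|BR1|rd1|wr0
(3) want 1×MEM +1rd +1wr — WR_PORT → AL1|MU0|ME1|BR1|rd1|wr0
(4) want 1×MUL +2rd +1wr — FU → AL1|MU0|ME1|BR1|rd1|wr0
(5) want 1×MEM +2rd +0wr — RD_PORT → AL1|MU0|ME1|BR1|rd1|wr0
(6) want 1×MEM +1rd +1wr — WR_PORT → AL1|MU0|ME1|BR1|rd1|wr0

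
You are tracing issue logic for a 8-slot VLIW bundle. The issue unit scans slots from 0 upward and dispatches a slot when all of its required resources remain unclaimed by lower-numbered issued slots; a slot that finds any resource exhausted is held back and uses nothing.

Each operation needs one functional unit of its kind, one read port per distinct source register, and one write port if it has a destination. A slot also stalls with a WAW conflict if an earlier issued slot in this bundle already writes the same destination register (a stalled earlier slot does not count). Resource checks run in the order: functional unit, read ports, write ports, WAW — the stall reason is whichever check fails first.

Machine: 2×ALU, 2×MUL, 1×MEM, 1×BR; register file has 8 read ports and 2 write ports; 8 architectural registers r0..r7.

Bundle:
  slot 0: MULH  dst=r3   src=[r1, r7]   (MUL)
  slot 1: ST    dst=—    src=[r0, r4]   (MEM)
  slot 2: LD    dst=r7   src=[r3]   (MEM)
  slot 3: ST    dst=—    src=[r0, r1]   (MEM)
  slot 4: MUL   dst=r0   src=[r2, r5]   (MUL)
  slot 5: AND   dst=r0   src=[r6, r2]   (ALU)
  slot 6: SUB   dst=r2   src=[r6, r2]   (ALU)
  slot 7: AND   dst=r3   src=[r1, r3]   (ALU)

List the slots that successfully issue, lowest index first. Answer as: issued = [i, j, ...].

  0. MUL→r3 ⇒ go  {2A/1Mu/1Ld/1B | 6r 1w}
  1. MEM ⇒ go  {2A/1Mu/0Ld/1B | 4r 1w}
  2. MEM→r7 ⇒ no(FU)  {2A/1Mu/0Ld/1B | 4r 1w}
  3. MEM ⇒ no(FU)  {2A/1Mu/0Ld/1B | 4r 1w}
  4. MUL→r0 ⇒ go  {2A/0Mu/0Ld/1B | 2r 0w}
  5. ALU→r0 ⇒ no(WR_PORT)  {2A/0Mu/0Ld/1B | 2r 0w}
  6. ALU→r2 ⇒ no(WR_PORT)  {2A/0Mu/0Ld/1B | 2r 0w}
  7. ALU→r3 ⇒ no(WR_PORT)  {2A/0Mu/0Ld/1B | 2r 0w}

issued = [0, 1, 4]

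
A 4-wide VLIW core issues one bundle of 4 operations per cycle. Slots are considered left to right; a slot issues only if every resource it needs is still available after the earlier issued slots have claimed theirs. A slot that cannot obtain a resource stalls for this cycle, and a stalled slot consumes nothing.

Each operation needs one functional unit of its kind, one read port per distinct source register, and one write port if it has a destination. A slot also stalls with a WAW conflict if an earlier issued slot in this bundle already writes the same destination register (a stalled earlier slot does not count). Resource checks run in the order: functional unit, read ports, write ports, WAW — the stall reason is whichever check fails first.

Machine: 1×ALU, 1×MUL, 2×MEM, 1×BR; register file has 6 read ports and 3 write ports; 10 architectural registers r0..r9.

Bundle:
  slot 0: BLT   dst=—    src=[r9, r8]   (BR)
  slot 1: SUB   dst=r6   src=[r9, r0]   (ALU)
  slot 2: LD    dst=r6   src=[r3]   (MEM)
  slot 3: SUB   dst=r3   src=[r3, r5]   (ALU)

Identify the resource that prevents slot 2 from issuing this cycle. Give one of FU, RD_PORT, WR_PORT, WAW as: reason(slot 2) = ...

reason(slot 2) = WAW

#0 BR src=r9,r8 dispatched  <A:1 Mu:1 Ld:2 B:0 rd:4 wr:3>
#1 ALU src=r9,r0 dispatched  <A:0 Mu:1 Ld:2 B:0 rd:2 wr:2>
#2 MEM src=r3 held:WAW  <A:0 Mu:1 Ld:2 B:0 rd:2 wr:2>
#3 ALU src=r3,r5 held:FU  <A:0 Mu:1 Ld:2 B:0 rd:2 wr:2>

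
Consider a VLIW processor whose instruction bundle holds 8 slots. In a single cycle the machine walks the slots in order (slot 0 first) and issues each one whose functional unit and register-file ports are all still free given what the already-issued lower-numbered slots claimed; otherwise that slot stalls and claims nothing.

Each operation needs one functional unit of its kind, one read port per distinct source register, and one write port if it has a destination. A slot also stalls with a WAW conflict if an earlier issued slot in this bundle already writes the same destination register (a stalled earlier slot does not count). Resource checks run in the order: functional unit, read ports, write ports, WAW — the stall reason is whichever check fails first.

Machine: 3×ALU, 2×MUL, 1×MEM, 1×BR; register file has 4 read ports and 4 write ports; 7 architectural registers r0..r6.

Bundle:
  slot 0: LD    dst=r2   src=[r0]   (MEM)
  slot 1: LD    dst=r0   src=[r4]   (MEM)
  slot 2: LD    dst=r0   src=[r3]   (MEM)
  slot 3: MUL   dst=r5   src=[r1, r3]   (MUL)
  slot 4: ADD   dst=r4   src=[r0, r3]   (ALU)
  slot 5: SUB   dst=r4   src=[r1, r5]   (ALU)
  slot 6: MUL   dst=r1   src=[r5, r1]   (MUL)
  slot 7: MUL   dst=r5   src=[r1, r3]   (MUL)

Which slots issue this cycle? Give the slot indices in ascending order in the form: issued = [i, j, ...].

issued = [0, 3]

[0] MEM needs rd=1 wr=1: ok; after: ALU=3 MUL=2 MEM=0 BR=1, R=3, W=3
[1] MEM needs rd=1 wr=1: FU; after: ALU=3 MUL=2 MEM=0 BR=1, R=3, W=3
[2] MEM needs rd=1 wr=1: FU; after: ALU=3 MUL=2 MEM=0 BR=1, R=3, W=3
[3] MUL needs rd=2 wr=1: ok; after: ALU=3 MUL=1 MEM=0 BR=1, R=1, W=2
[4] ALU needs rd=2 wr=1: RD_PORT; after: ALU=3 MUL=1 MEM=0 BR=1, R=1, W=2
[5] ALU needs rd=2 wr=1: RD_PORT; after: ALU=3 MUL=1 MEM=0 BR=1, R=1, W=2
[6] MUL needs rd=2 wr=1: RD_PORT; after: ALU=3 MUL=1 MEM=0 BR=1, R=1, W=2
[7] MUL needs rd=2 wr=1: RD_PORT; after: ALU=3 MUL=1 MEM=0 BR=1, R=1, W=2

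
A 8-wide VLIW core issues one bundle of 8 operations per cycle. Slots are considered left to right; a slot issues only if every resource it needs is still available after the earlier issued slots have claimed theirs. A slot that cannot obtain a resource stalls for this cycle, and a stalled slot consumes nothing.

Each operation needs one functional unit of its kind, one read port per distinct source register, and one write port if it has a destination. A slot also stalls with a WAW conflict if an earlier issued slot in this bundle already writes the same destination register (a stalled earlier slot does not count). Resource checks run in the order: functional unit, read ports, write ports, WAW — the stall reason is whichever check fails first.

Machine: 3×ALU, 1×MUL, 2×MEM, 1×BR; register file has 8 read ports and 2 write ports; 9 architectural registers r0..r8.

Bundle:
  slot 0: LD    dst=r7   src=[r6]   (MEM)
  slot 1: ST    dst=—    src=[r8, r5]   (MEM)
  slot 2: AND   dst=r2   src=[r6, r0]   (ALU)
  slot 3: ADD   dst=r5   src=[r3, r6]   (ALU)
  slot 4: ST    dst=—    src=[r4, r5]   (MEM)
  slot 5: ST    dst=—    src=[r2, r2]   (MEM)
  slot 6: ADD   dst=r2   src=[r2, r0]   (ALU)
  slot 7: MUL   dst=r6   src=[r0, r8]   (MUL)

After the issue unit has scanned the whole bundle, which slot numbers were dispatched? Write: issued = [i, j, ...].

issued = [0, 1, 2]

slot 0 (MEM): ISSUE — free A3,Mu1,Ld1,B1 rp7 wp1
slot 1 (MEM): ISSUE — free A3,Mu1,Ld0,B1 rp5 wp1
slot 2 (ALU): ISSUE — free A2,Mu1,Ld0,B1 rp3 wp0
slot 3 (ALU): stall WR_PORT — free A2,Mu1,Ld0,B1 rp3 wp0
slot 4 (MEM): stall FU — free A2,Mu1,Ld0,B1 rp3 wp0
slot 5 (MEM): stall FU — free A2,Mu1,Ld0,B1 rp3 wp0
slot 6 (ALU): stall WR_PORT — free A2,Mu1,Ld0,B1 rp3 wp0
slot 7 (MUL): stall WR_PORT — free A2,Mu1,Ld0,B1 rp3 wp0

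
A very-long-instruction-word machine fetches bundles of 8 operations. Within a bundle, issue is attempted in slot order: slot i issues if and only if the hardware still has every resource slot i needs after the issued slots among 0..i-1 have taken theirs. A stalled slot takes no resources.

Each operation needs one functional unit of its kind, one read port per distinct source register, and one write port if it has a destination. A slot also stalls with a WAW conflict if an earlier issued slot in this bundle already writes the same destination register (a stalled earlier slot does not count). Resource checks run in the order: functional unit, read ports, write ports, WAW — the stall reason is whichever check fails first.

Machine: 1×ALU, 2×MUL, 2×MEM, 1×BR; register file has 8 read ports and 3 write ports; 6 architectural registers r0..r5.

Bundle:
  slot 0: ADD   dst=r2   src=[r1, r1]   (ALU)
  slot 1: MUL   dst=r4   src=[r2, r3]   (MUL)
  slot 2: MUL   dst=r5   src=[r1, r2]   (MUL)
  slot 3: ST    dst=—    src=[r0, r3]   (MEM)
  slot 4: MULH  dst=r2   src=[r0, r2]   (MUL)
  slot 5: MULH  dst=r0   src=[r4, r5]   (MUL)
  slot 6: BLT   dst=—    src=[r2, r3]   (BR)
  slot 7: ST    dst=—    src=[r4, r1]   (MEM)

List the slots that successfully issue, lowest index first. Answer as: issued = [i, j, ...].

issued = [0, 1, 2, 3]

slot 0 (ALU): ISSUE — free A0,Mu2,Ld2,B1 rp7 wp2
slot 1 (MUL): ISSUE — free A0,Mu1,Ld2,B1 rp5 wp1
slot 2 (MUL): ISSUE — free A0,Mu0,Ld2,B1 rp3 wp0
slot 3 (MEM): ISSUE — free A0,Mu0,Ld1,B1 rp1 wp0
slot 4 (MUL): stall FU — free A0,Mu0,Ld1,B1 rp1 wp0
slot 5 (MUL): stall FU — free A0,Mu0,Ld1,B1 rp1 wp0
slot 6 (BR): stall RD_PORT — free A0,Mu0,Ld1,B1 rp1 wp0
slot 7 (MEM): stall RD_PORT — free A0,Mu0,Ld1,B1 rp1 wp0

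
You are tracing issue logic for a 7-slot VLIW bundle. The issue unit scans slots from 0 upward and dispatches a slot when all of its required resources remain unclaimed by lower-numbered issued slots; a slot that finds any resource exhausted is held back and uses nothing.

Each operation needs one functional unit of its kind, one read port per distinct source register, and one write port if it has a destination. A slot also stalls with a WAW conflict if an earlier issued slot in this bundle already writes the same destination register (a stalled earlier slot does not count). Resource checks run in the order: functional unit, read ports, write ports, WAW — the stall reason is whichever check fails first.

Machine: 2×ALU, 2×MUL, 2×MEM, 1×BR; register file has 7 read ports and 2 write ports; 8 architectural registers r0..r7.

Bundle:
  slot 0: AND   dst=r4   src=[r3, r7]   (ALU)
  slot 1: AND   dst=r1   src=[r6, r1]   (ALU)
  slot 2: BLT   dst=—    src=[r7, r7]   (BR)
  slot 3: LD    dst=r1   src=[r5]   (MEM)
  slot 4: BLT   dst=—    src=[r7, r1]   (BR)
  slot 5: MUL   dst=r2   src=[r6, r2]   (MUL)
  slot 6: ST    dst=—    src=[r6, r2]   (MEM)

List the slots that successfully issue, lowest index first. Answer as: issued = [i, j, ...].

(0) want 1×ALU +2rd +1wr — yes → AL1|MU2|ME2|BR1|rd5|wr1
(1) want 1×ALU +2rd +1wr — yes → AL0|MU2|ME2|BR1|rd3|wr0
(2) want 1×BR +1rd +0wr — yes → AL0|MU2|ME2|BR0|rd2|wr0
(3) want 1×MEM +1rd +1wr — WR_PORT → AL0|MU2|ME2|BR0|rd2|wr0
(4) want 1×BR +2rd +0wr — FU → AL0|MU2|ME2|BR0|rd2|wr0
(5) want 1×MUL +2rd +1wr — WR_PORT → AL0|MU2|ME2|BR0|rd2|wr0
(6) want 1×MEM +2rd +0wr — yes → AL0|MU2|ME1|BR0|rd0|wr0

issued = [0, 1, 2, 6]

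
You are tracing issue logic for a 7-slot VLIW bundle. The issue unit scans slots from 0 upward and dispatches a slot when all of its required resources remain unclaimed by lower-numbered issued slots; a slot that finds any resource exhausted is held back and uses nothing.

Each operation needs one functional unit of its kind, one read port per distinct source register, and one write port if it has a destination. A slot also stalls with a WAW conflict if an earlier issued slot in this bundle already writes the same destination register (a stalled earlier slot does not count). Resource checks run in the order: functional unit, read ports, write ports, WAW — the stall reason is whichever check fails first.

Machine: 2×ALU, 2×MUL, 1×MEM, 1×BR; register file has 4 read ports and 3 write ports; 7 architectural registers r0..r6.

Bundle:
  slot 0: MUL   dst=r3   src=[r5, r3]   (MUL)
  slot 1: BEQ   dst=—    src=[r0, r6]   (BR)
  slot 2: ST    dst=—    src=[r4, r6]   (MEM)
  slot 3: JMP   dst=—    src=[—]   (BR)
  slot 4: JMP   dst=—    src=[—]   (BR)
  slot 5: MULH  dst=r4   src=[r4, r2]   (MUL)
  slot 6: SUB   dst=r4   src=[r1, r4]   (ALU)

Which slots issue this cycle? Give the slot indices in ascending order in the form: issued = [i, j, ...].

issued = [0, 1]

  0. MUL→r3 ⇒ go  {2A/1Mu/1Ld/1B | 2r 2w}
  1. BR ⇒ go  {2A/1Mu/1Ld/0B | 0r 2w}
  2. MEM ⇒ no(RD_PORT)  {2A/1Mu/1Ld/0B | 0r 2w}
  3. BR ⇒ no(FU)  {2A/1Mu/1Ld/0B | 0r 2w}
  4. BR ⇒ no(FU)  {2A/1Mu/1Ld/0B | 0r 2w}
  5. MUL→r4 ⇒ no(RD_PORT)  {2A/1Mu/1Ld/0B | 0r 2w}
  6. ALU→r4 ⇒ no(RD_PORT)  {2A/1Mu/1Ld/0B | 0r 2w}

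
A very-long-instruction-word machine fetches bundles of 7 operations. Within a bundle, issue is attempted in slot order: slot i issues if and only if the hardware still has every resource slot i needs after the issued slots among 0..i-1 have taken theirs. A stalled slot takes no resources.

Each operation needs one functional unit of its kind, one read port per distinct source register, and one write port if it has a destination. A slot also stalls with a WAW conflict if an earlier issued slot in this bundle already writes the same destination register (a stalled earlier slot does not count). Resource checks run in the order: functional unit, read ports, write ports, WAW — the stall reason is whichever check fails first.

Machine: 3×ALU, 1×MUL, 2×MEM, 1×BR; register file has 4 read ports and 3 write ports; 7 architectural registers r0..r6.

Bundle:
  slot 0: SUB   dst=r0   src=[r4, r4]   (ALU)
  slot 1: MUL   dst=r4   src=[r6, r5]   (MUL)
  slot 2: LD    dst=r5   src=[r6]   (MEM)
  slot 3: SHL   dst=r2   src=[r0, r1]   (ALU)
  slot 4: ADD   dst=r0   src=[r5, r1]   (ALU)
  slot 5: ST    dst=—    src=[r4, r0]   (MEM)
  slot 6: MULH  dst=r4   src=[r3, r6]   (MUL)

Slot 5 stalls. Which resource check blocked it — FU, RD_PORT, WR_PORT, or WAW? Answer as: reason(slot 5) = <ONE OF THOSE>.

reason(slot 5) = RD_PORT

(0) want 1×ALU +1rd +1wr — yes → AL2|MU1|ME2|BR1|rd3|wr2
(1) want 1×MUL +2rd +1wr — yes → AL2|MU0|ME2|BR1|rd1|wr1
(2) want 1×MEM +1rd +1wr — yes → AL2|MU0|ME1|BR1|rd0|wr0
(3) want 1×ALU +2rd +1wr — RD_PORT → AL2|MU0|ME1|BR1|rd0|wr0
(4) want 1×ALU +2rd +1wr — RD_PORT → AL2|MU0|ME1|BR1|rd0|wr0
(5) want 1×MEM +2rd +0wr — RD_PORT → AL2|MU0|ME1|BR1|rd0|wr0
(6) want 1×MUL +2rd +1wr — FU → AL2|MU0|ME1|BR1|rd0|wr0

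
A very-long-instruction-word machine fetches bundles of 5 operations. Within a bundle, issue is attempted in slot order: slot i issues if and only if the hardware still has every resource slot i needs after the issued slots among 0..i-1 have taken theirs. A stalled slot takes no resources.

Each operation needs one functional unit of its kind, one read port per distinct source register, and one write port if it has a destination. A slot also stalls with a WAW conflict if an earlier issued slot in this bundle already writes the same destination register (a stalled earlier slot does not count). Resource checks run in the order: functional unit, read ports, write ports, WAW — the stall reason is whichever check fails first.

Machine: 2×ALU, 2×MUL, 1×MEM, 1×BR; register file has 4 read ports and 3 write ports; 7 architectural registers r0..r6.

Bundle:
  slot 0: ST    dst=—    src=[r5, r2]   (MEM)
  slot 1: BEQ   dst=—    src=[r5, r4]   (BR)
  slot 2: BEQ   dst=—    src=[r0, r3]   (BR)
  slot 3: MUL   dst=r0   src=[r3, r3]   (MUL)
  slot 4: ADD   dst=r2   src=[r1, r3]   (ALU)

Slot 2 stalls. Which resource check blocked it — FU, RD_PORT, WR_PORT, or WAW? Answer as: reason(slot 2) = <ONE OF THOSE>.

(0) want 1×MEM +2rd +0wr — yes → AL2|MU2|ME0|BR1|rd2|wr3
(1) want 1×BR +2rd +0wr — yes → AL2|MU2|ME0|BR0|rd0|wr3
(2) want 1×BR +2rd +0wr — FU → AL2|MU2|ME0|BR0|rd0|wr3
(3) want 1×MUL +1rd +1wr — RD_PORT → AL2|MU2|ME0|BR0|rd0|wr3
(4) want 1×ALU +2rd +1wr — RD_PORT → AL2|MU2|ME0|BR0|rd0|wr3

reason(slot 2) = FU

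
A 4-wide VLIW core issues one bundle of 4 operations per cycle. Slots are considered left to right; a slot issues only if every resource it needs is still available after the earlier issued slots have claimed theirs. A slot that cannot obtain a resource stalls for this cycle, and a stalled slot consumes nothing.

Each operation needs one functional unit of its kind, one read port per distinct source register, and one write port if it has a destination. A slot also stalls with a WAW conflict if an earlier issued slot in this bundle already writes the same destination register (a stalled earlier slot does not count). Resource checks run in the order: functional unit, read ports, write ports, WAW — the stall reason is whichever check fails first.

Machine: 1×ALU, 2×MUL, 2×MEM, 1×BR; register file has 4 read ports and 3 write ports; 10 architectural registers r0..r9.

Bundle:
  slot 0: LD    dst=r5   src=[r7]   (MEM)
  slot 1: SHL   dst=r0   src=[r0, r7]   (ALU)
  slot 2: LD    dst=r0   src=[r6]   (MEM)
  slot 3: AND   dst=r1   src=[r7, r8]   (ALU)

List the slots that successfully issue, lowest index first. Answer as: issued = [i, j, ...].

  0. MEM→r5 ⇒ go  {1A/2Mu/1Ld/1B | 3r 2w}
  1. ALU→r0 ⇒ go  {0A/2Mu/1Ld/1B | 1r 1w}
  2. MEM→r0 ⇒ no(WAW)  {0A/2Mu/1Ld/1B | 1r 1w}
  3. ALU→r1 ⇒ no(FU)  {0A/2Mu/1Ld/1B | 1r 1w}

issued = [0, 1]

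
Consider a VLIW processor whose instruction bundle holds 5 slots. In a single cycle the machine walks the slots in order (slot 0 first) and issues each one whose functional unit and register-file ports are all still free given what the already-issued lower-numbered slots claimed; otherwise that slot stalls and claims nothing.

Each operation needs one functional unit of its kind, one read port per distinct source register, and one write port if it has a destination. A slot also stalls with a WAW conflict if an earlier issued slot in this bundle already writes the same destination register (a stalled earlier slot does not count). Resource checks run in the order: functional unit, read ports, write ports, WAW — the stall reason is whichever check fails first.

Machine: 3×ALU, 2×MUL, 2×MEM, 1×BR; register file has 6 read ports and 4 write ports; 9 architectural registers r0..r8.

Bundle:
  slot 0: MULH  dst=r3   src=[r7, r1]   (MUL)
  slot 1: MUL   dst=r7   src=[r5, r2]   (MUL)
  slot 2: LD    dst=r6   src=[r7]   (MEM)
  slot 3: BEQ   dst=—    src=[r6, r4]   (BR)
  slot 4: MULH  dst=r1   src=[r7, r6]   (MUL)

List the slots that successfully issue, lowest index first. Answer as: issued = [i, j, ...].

issued = [0, 1, 2]

[0] MUL needs rd=2 wr=1: ok; after: ALU=3 MUL=1 MEM=2 BR=1, R=4, W=3
[1] MUL needs rd=2 wr=1: ok; after: ALU=3 MUL=0 MEM=2 BR=1, R=2, W=2
[2] MEM needs rd=1 wr=1: ok; after: ALU=3 MUL=0 MEM=1 BR=1, R=1, W=1
[3] BR needs rd=2 wr=0: RD_PORT; after: ALU=3 MUL=0 MEM=1 BR=1, R=1, W=1
[4] MUL needs rd=2 wr=1: FU; after: ALU=3 MUL=0 MEM=1 BR=1, R=1, W=1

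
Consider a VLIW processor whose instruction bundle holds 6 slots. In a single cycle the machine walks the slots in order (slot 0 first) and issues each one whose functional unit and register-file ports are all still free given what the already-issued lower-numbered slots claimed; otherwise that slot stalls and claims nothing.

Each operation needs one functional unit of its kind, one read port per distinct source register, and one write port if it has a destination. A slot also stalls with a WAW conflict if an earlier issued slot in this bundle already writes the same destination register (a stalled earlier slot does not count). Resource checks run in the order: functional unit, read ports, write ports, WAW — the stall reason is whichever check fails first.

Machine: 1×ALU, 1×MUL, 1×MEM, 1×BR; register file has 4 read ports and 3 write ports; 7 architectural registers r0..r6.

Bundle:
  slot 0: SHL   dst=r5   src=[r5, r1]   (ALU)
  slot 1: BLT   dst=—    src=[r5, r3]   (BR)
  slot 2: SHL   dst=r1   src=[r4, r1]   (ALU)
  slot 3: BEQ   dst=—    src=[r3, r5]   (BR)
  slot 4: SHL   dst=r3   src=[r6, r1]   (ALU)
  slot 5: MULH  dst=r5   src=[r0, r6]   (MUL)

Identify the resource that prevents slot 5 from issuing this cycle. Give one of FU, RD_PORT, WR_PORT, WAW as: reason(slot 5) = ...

[0] ALU needs rd=2 wr=1: ok; after: ALU=0 MUL=1 MEM=1 BR=1, R=2, W=2
[1] BR needs rd=2 wr=0: ok; after: ALU=0 MUL=1 MEM=1 BR=0, R=0, W=2
[2] ALU needs rd=2 wr=1: FU; after: ALU=0 MUL=1 MEM=1 BR=0, R=0, W=2
[3] BR needs rd=2 wr=0: FU; after: ALU=0 MUL=1 MEM=1 BR=0, R=0, W=2
[4] ALU needs rd=2 wr=1: FU; after: ALU=0 MUL=1 MEM=1 BR=0, R=0, W=2
[5] MUL needs rd=2 wr=1: RD_PORT; after: ALU=0 MUL=1 MEM=1 BR=0, R=0, W=2

reason(slot 5) = RD_PORT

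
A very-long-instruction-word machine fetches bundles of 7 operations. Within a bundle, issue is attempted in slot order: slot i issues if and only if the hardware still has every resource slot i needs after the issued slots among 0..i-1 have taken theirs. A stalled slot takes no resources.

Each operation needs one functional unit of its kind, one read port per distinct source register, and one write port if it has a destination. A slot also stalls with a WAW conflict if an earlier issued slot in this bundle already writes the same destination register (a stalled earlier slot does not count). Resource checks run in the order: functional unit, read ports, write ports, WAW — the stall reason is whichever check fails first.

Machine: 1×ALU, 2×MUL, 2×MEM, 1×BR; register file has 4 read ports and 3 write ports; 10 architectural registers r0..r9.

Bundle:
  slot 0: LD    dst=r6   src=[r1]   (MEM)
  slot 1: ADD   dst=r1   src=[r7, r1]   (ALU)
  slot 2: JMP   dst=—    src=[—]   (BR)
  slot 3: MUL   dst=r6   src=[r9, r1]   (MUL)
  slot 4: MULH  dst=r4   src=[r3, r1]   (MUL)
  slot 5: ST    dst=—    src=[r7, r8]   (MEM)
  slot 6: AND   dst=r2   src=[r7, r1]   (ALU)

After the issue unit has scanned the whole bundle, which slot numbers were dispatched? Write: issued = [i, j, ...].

issued = [0, 1, 2]

  0. MEM→r6 ⇒ go  {1A/2Mu/1Ld/1B | 3r 2w}
  1. ALU→r1 ⇒ go  {0A/2Mu/1Ld/1B | 1r 1w}
  2. BR ⇒ go  {0A/2Mu/1Ld/0B | 1r 1w}
  3. MUL→r6 ⇒ no(RD_PORT)  {0A/2Mu/1Ld/0B | 1r 1w}
  4. MUL→r4 ⇒ no(RD_PORT)  {0A/2Mu/1Ld/0B | 1r 1w}
  5. MEM ⇒ no(RD_PORT)  {0A/2Mu/1Ld/0B | 1r 1w}
  6. ALU→r2 ⇒ no(FU)  {0A/2Mu/1Ld/0B | 1r 1w}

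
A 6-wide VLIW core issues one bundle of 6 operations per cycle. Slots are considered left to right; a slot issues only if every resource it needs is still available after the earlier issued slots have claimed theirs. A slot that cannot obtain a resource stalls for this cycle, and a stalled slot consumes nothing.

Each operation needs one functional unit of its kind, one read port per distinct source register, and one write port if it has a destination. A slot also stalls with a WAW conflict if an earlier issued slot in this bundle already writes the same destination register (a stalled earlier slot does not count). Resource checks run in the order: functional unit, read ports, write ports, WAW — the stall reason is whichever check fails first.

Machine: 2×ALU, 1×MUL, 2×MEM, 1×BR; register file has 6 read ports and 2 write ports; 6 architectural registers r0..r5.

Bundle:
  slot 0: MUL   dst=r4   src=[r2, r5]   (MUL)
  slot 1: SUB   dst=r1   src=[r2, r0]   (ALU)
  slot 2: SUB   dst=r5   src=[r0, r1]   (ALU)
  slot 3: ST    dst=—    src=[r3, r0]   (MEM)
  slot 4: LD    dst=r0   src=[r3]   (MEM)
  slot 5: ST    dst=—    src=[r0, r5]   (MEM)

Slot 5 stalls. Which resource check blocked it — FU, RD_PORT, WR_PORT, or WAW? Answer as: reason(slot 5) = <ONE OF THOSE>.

slot 0 (MUL): ISSUE — free A2,Mu0,Ld2,B1 rp4 wp1
slot 1 (ALU): ISSUE — free A1,Mu0,Ld2,B1 rp2 wp0
slot 2 (ALU): stall WR_PORT — free A1,Mu0,Ld2,B1 rp2 wp0
slot 3 (MEM): ISSUE — free A1,Mu0,Ld1,B1 rp0 wp0
slot 4 (MEM): stall RD_PORT — free A1,Mu0,Ld1,B1 rp0 wp0
slot 5 (MEM): stall RD_PORT — free A1,Mu0,Ld1,B1 rp0 wp0

reason(slot 5) = RD_PORT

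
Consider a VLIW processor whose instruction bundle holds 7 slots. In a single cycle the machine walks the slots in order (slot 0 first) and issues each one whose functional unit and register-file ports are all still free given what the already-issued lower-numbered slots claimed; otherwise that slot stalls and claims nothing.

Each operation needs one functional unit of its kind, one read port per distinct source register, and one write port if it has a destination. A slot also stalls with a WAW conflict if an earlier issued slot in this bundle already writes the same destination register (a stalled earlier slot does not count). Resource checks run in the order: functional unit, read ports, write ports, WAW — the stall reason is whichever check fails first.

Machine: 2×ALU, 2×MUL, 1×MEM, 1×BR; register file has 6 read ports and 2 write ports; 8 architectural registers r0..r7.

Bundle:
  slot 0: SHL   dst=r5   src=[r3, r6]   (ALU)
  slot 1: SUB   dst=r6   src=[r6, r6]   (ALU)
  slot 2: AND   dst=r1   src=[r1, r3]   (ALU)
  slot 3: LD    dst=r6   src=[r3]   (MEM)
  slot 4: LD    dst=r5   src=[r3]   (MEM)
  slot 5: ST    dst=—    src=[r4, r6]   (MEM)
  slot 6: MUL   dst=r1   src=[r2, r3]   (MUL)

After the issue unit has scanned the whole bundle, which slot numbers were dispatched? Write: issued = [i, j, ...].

issued = [0, 1, 5]

(0) want 1×ALU +2rd +1wr — yes → AL1|MU2|ME1|BR1|rd4|wr1
(1) want 1×ALU +1rd +1wr — yes → AL0|MU2|ME1|BR1|rd3|wr0
(2) want 1×ALU +2rd +1wr — FU → AL0|MU2|ME1|BR1|rd3|wr0
(3) want 1×MEM +1rd +1wr — WR_PORT → AL0|MU2|ME1|BR1|rd3|wr0
(4) want 1×MEM +1rd +1wr — WR_PORT → AL0|MU2|ME1|BR1|rd3|wr0
(5) want 1×MEM +2rd +0wr — yes → AL0|MU2|ME0|BR1|rd1|wr0
(6) want 1×MUL +2rd +1wr — RD_PORT → AL0|MU2|ME0|BR1|rd1|wr0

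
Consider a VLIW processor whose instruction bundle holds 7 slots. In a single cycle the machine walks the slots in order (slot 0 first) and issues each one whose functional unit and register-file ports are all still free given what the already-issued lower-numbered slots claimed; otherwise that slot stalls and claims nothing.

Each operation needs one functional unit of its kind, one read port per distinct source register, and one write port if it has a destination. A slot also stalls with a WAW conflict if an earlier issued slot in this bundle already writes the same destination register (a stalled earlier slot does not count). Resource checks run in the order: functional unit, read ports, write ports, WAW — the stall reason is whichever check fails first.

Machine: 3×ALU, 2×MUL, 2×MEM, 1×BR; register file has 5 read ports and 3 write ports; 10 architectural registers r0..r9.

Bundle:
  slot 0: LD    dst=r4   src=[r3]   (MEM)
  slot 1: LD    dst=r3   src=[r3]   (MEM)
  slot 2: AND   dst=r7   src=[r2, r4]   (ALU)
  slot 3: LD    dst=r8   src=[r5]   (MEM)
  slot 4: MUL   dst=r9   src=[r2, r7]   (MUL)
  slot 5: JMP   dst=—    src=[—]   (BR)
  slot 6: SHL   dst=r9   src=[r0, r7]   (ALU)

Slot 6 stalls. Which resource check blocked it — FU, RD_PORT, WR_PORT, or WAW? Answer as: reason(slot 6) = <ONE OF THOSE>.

reason(slot 6) = RD_PORT

slot 0 (MEM): ISSUE — free A3,Mu2,Ld1,B1 rp4 wp2
slot 1 (MEM): ISSUE — free A3,Mu2,Ld0,B1 rp3 wp1
slot 2 (ALU): ISSUE — free A2,Mu2,Ld0,B1 rp1 wp0
slot 3 (MEM): stall FU — free A2,Mu2,Ld0,B1 rp1 wp0
slot 4 (MUL): stall RD_PORT — free A2,Mu2,Ld0,B1 rp1 wp0
slot 5 (BR): ISSUE — free A2,Mu2,Ld0,B0 rp1 wp0
slot 6 (ALU): stall RD_PORT — free A2,Mu2,Ld0,B0 rp1 wp0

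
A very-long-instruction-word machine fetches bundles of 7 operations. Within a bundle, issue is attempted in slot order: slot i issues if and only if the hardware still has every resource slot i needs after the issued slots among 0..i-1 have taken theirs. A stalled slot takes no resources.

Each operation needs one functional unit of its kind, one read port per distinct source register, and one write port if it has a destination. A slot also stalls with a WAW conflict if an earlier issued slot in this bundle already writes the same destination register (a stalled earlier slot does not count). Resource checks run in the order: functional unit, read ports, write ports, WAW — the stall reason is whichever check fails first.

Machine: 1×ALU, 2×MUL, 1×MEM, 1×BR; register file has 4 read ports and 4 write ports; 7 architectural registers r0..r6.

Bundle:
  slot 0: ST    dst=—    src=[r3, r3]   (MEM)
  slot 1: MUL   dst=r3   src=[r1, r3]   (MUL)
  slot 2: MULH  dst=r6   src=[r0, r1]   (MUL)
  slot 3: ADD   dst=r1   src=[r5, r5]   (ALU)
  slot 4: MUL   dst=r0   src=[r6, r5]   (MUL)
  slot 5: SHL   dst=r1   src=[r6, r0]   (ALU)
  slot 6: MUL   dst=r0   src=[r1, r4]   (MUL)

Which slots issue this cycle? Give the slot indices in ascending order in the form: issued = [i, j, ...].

(0) want 1×MEM +1rd +0wr — yes → AL1|MU2|ME0|BR1|rd3|wr4
(1) want 1×MUL +2rd +1wr — yes → AL1|MU1|ME0|BR1|rd1|wr3
(2) want 1×MUL +2rd +1wr — RD_PORT → AL1|MU1|ME0|BR1|rd1|wr3
(3) want 1×ALU +1rd +1wr — yes → AL0|MU1|ME0|BR1|rd0|wr2
(4) want 1×MUL +2rd +1wr — RD_PORT → AL0|MU1|ME0|BR1|rd0|wr2
(5) want 1×ALU +2rd +1wr — FU → AL0|MU1|ME0|BR1|rd0|wr2
(6) want 1×MUL +2rd +1wr — RD_PORT → AL0|MU1|ME0|BR1|rd0|wr2

issued = [0, 1, 3]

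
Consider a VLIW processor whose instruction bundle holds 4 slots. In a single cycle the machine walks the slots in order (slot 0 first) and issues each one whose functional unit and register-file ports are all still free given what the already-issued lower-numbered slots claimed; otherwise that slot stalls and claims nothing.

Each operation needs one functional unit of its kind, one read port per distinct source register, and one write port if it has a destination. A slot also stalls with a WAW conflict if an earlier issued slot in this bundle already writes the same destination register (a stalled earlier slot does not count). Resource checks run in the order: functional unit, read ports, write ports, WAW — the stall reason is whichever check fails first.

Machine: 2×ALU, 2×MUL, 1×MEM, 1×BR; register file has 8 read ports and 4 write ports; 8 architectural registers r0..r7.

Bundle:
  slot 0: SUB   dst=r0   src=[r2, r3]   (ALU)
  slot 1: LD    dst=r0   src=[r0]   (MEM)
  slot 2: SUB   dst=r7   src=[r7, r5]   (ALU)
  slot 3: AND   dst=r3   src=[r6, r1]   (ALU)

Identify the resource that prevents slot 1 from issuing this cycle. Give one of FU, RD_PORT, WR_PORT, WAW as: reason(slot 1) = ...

reason(slot 1) = WAW

slot 0 (ALU): ISSUE — free A1,Mu2,Ld1,B1 rp6 wp3
slot 1 (MEM): stall WAW — free A1,Mu2,Ld1,B1 rp6 wp3
slot 2 (ALU): ISSUE — free A0,Mu2,Ld1,B1 rp4 wp2
slot 3 (ALU): stall FU — free A0,Mu2,Ld1,B1 rp4 wp2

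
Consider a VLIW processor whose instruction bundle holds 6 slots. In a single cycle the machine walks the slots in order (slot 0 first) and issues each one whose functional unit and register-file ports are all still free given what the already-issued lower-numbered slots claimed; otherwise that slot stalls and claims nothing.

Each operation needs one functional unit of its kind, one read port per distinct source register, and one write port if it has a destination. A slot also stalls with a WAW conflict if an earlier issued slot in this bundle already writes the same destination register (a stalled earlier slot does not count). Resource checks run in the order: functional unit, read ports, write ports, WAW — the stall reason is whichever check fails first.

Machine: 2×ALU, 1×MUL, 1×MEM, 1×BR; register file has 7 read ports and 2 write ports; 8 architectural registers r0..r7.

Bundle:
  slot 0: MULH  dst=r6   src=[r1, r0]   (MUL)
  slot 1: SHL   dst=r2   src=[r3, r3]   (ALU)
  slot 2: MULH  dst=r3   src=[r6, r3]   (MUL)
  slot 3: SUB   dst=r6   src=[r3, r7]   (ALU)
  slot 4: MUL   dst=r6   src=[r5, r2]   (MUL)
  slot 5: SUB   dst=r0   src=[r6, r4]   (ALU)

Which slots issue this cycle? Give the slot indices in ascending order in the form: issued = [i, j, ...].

issued = [0, 1]

  0. MUL→r6 ⇒ go  {2A/0Mu/1Ld/1B | 5r 1w}
  1. ALU→r2 ⇒ go  {1A/0Mu/1Ld/1B | 4r 0w}
  2. MUL→r3 ⇒ no(FU)  {1A/0Mu/1Ld/1B | 4r 0w}
  3. ALU→r6 ⇒ no(WR_PORT)  {1A/0Mu/1Ld/1B | 4r 0w}
  4. MUL→r6 ⇒ no(FU)  {1A/0Mu/1Ld/1B | 4r 0w}
  5. ALU→r0 ⇒ no(WR_PORT)  {1A/0Mu/1Ld/1B | 4r 0w}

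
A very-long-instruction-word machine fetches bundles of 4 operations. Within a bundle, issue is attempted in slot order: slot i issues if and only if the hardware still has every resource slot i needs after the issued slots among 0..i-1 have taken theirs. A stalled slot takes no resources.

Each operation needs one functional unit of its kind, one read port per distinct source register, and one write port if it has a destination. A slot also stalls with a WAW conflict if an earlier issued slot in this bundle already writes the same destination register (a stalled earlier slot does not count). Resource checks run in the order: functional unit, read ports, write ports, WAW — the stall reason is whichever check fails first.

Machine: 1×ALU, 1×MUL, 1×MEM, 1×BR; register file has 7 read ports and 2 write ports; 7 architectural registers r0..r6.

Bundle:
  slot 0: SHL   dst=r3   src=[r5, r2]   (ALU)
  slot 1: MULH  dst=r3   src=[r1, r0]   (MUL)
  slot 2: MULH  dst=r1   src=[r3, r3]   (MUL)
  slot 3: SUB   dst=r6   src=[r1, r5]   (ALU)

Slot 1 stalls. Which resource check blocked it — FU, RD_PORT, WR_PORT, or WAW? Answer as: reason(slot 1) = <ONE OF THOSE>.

(0) want 1×ALU +2rd +1wr — yes → AL0|MU1|ME1|BR1|rd5|wr1
(1) want 1×MUL +2rd +1wr — WAW → AL0|MU1|ME1|BR1|rd5|wr1
(2) want 1×MUL +1rd +1wr — yes → AL0|MU0|ME1|BR1|rd4|wr0
(3) want 1×ALU +2rd +1wr — FU → AL0|MU0|ME1|BR1|rd4|wr0

reason(slot 1) = WAW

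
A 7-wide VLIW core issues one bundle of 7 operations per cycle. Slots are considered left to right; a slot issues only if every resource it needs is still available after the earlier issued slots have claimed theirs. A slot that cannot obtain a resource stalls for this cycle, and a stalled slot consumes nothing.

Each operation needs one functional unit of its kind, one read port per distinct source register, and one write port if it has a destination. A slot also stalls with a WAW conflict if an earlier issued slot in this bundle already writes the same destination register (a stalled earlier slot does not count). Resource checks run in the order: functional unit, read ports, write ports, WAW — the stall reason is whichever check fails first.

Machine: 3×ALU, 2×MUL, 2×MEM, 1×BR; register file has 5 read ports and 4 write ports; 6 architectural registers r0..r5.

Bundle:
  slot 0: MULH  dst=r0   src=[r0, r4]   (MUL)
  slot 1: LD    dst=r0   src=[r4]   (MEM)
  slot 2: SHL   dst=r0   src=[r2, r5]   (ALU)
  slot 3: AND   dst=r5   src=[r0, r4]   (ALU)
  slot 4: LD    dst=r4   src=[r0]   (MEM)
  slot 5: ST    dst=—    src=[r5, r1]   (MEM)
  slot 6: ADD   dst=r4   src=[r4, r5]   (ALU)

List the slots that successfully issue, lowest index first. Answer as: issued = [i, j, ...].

  0. MUL→r0 ⇒ go  {3A/1Mu/2Ld/1B | 3r 3w}
  1. MEM→r0 ⇒ no(WAW)  {3A/1Mu/2Ld/1B | 3r 3w}
  2. ALU→r0 ⇒ no(WAW)  {3A/1Mu/2Ld/1B | 3r 3w}
  3. ALU→r5 ⇒ go  {2A/1Mu/2Ld/1B | 1r 2w}
  4. MEM→r4 ⇒ go  {2A/1Mu/1Ld/1B | 0r 1w}
  5. MEM ⇒ no(RD_PORT)  {2A/1Mu/1Ld/1B | 0r 1w}
  6. ALU→r4 ⇒ no(RD_PORT)  {2A/1Mu/1Ld/1B | 0r 1w}

issued = [0, 3, 4]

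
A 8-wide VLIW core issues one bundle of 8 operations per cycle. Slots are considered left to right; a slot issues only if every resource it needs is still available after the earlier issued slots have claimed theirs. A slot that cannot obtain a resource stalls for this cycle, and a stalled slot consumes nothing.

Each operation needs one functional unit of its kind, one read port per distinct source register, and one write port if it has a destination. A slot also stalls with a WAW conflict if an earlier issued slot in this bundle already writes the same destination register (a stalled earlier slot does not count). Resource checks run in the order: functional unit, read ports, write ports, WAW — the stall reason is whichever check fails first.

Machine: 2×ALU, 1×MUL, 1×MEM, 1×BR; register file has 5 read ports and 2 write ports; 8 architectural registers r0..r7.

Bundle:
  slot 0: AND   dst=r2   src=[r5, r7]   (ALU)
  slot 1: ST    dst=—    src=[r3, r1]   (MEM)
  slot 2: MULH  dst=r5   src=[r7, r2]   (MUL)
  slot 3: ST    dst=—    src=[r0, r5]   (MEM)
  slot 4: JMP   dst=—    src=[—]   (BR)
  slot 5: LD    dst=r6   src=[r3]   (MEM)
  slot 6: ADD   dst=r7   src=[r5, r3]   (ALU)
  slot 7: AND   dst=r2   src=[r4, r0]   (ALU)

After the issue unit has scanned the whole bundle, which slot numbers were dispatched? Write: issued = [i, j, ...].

issued = [0, 1, 4]

  0. ALU→r2 ⇒ go  {1A/1Mu/1Ld/1B | 3r 1w}
  1. MEM ⇒ go  {1A/1Mu/0Ld/1B | 1r 1w}
  2. MUL→r5 ⇒ no(RD_PORT)  {1A/1Mu/0Ld/1B | 1r 1w}
  3. MEM ⇒ no(FU)  {1A/1Mu/0Ld/1B | 1r 1w}
  4. BR ⇒ go  {1A/1Mu/0Ld/0B | 1r 1w}
  5. MEM→r6 ⇒ no(FU)  {1A/1Mu/0Ld/0B | 1r 1w}
  6. ALU→r7 ⇒ no(RD_PORT)  {1A/1Mu/0Ld/0B | 1r 1w}
  7. ALU→r2 ⇒ no(RD_PORT)  {1A/1Mu/0Ld/0B | 1r 1w}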